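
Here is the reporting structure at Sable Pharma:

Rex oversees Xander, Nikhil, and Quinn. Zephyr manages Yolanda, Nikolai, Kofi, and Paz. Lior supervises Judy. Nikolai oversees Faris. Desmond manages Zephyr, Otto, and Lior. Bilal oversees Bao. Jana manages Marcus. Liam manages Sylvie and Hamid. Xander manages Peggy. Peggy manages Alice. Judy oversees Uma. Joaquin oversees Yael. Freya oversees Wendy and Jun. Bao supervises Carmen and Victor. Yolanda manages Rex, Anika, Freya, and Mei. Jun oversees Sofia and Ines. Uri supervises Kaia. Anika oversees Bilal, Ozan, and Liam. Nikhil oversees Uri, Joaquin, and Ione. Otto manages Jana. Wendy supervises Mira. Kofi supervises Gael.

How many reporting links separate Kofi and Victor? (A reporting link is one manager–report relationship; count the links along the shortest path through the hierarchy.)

Kofi is 1 level below Zephyr, and Victor is 5 levels below Zephyr (their lowest common manager). The shortest path runs up from Kofi to Zephyr and back down to Victor: 1 + 5 = 6 links.

6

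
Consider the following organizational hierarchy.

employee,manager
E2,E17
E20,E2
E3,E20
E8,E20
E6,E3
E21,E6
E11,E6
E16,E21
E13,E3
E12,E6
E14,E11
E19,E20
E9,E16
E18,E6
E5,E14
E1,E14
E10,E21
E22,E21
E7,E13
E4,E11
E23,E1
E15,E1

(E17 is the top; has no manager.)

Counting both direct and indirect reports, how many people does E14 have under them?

4

E14 directly manages E5, E1. E5 has no reports. Under E1: E15, E23 (2). So E14's organization is 2 direct reports plus everyone under them: 1 + 3 = 4.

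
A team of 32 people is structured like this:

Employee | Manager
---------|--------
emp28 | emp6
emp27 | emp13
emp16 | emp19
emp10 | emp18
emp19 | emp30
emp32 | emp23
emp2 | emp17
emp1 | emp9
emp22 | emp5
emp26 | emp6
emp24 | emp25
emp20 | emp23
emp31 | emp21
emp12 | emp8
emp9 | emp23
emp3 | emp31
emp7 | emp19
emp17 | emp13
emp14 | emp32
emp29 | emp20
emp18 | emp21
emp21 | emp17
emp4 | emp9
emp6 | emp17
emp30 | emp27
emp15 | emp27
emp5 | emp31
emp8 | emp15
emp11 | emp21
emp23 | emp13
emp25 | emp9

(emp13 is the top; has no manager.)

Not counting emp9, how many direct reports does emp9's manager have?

2

emp9 reports to emp23. emp23's other direct reports are emp20, emp32 — 2 peers.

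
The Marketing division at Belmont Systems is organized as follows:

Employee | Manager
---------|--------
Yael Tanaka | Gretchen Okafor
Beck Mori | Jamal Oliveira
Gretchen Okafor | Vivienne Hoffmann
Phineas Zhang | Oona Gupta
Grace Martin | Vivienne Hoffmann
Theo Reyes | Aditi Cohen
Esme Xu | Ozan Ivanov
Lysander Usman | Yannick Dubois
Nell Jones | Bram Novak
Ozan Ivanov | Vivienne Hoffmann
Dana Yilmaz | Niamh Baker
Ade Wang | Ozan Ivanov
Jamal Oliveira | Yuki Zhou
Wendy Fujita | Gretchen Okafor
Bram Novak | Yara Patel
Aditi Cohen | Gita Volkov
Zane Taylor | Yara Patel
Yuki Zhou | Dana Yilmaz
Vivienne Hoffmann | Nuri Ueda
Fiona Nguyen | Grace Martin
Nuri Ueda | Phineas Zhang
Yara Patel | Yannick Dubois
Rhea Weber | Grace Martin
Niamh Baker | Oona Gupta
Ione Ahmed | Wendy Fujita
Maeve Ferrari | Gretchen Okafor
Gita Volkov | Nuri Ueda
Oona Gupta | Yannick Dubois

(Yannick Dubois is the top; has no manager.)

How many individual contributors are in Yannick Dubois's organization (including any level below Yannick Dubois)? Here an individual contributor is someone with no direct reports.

12

The people in Yannick Dubois's organization with no one reporting to them are Zane Taylor, Nell Jones, Lysander Usman, Beck Mori, Theo Reyes, Fiona Nguyen, Rhea Weber, Maeve Ferrari, Ione Ahmed, Yael Tanaka, Esme Xu, Ade Wang. That is 12.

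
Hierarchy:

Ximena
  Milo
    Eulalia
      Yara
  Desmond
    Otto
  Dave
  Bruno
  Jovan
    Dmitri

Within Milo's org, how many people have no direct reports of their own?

1

The only person in Milo's organization with no one reporting to them is Yara. That is 1.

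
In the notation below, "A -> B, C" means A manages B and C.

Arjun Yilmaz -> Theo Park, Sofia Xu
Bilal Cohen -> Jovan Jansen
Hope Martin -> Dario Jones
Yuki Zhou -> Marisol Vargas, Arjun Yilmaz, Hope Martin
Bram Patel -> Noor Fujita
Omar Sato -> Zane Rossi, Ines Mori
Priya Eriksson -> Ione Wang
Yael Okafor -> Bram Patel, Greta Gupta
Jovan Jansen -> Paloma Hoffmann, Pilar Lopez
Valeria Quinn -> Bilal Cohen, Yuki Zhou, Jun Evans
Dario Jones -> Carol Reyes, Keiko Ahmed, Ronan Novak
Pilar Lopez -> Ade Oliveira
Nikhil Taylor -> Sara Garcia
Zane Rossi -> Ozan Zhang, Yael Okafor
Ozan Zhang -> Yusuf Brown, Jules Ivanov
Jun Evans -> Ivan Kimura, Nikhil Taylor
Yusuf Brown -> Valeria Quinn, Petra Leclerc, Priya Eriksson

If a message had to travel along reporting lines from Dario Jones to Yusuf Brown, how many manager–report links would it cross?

Dario Jones is in Yusuf Brown's organization: the chain from Dario Jones up to Yusuf Brown is Dario Jones → Hope Martin → Yuki Zhou → Valeria Quinn → Yusuf Brown, which is 4 links.

4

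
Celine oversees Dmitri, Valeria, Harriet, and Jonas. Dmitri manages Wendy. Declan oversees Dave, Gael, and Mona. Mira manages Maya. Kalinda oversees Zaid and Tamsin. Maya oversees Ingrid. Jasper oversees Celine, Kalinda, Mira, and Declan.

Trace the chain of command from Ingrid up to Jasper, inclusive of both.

Ingrid -> Maya -> Mira -> Jasper

Ingrid reports to Maya. Maya reports to Mira. Mira reports to Jasper. Jasper is at the top.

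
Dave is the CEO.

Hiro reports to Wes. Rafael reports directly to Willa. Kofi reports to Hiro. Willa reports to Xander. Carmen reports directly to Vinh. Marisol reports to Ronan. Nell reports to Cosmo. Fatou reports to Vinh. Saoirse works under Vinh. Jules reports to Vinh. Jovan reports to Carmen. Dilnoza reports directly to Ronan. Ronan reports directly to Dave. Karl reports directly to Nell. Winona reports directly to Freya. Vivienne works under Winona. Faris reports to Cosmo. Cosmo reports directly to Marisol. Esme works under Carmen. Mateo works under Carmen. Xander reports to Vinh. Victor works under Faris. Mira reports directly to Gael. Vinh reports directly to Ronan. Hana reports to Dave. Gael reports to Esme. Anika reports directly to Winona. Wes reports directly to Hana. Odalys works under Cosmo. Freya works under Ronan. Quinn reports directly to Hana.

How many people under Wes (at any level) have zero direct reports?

1

The only person in Wes's organization with no one reporting to them is Kofi. That is 1.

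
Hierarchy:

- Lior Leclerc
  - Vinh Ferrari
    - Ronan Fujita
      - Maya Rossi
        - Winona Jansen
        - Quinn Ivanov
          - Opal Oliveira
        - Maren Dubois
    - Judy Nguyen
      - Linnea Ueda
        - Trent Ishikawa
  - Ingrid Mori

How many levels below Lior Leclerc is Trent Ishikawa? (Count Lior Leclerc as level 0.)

Chain from Trent Ishikawa up to Lior Leclerc: Trent Ishikawa → Linnea Ueda → Judy Nguyen → Vinh Ferrari → Lior Leclerc. That is 4 steps up, so Trent Ishikawa is 4 levels below Lior Leclerc.

4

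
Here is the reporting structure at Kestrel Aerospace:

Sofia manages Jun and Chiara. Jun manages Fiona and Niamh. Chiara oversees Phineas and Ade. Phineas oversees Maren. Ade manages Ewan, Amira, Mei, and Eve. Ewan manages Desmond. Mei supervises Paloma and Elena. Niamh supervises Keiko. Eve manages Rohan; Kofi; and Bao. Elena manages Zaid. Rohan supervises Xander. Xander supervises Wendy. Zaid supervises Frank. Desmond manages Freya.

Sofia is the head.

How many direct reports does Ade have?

Ade directly manages Ewan, Amira, Mei, Eve. That is 4 direct reports.

4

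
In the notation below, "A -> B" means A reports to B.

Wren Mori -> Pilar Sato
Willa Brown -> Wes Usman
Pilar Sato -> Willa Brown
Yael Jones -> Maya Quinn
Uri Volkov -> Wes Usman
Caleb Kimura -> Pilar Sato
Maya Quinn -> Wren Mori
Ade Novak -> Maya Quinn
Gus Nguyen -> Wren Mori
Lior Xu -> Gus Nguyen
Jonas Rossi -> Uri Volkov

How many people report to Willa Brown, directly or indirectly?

8

Willa Brown directly manages Pilar Sato. Under Pilar Sato: Wren Mori, Gus Nguyen, Lior Xu, Maya Quinn, Yael Jones, Ade Novak, Caleb Kimura (7). That's 8 in total.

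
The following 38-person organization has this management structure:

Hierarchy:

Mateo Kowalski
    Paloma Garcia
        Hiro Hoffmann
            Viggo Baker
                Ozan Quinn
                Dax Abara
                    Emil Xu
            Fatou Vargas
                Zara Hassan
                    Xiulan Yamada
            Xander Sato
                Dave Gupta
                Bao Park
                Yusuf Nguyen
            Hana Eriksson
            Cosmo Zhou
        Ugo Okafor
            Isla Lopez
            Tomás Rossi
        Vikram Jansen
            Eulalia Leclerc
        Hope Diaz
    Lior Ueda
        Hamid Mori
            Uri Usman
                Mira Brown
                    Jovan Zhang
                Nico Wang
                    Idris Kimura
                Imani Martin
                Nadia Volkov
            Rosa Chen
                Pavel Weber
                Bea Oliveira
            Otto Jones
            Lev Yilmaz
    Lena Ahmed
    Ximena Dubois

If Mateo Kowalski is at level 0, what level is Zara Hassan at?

Chain from Zara Hassan up to Mateo Kowalski: Zara Hassan → Fatou Vargas → Hiro Hoffmann → Paloma Garcia → Mateo Kowalski. That is 4 steps up, so Zara Hassan is 4 levels below Mateo Kowalski.

4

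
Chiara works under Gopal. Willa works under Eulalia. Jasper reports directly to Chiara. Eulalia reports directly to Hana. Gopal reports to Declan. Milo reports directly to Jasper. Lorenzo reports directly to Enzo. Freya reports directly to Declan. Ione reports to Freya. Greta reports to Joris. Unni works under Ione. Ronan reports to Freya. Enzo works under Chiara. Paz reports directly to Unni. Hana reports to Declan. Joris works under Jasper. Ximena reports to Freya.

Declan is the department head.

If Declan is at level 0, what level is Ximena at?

2

Chain from Ximena up to Declan: Ximena → Freya → Declan. That is 2 steps up, so Ximena is 2 levels below Declan.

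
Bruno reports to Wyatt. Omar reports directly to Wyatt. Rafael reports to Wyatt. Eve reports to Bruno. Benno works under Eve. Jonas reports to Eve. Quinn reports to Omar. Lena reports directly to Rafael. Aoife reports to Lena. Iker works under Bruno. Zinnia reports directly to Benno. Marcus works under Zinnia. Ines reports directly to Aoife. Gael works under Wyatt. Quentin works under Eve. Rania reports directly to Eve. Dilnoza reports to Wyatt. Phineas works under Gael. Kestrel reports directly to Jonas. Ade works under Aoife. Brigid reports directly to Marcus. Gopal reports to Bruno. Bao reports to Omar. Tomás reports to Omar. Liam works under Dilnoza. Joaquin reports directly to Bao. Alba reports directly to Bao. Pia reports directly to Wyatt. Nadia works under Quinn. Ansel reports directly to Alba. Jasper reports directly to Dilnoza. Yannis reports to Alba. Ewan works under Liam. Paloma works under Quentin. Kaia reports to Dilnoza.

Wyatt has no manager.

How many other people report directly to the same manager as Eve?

2

Eve reports to Bruno. Bruno's other direct reports are Iker, Gopal — 2 peers.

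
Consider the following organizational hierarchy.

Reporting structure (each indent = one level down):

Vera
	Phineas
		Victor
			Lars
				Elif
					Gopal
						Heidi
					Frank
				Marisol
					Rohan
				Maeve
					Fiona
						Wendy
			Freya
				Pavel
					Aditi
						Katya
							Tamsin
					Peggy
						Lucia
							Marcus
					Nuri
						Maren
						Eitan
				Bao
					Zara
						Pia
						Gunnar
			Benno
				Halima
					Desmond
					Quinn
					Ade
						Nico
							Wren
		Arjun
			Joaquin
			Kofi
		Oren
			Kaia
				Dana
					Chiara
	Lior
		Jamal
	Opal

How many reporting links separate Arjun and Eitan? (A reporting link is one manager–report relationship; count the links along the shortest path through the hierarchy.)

Arjun is 1 level below Phineas, and Eitan is 5 levels below Phineas (their lowest common manager). The shortest path runs up from Arjun to Phineas and back down to Eitan: 1 + 5 = 6 links.

6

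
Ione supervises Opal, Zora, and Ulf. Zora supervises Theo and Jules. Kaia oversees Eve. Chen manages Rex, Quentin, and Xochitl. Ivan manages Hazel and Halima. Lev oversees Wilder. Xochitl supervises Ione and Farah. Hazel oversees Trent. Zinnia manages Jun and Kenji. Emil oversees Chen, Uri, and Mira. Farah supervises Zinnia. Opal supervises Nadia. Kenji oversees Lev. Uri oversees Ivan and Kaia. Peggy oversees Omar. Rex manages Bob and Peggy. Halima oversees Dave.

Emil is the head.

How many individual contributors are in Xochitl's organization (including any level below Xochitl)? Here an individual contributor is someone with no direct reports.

6

The people in Xochitl's organization with no one reporting to them are Wilder, Jun, Nadia, Ulf, Jules, Theo. That is 6.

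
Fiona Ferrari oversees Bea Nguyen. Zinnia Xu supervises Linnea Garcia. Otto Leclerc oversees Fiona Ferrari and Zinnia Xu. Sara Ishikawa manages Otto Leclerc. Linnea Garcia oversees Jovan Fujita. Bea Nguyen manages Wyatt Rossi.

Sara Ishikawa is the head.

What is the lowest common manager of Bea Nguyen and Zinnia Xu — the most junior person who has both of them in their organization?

Bea Nguyen's chain of managers is Fiona Ferrari, Otto Leclerc, Sara Ishikawa. Zinnia Xu's chain of managers is Otto Leclerc, Sara Ishikawa. The first manager that appears in both chains is Otto Leclerc.

Otto Leclerc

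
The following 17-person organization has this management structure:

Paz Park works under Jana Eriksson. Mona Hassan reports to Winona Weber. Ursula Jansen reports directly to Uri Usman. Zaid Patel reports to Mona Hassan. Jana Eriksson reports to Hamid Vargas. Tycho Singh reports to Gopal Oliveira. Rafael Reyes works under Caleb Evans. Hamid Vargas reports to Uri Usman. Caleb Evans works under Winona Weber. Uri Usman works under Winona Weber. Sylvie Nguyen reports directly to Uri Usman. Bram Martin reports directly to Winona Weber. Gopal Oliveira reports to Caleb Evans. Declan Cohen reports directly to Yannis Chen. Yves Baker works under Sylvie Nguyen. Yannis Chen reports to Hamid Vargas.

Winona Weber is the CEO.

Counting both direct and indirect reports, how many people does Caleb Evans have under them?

3

Caleb Evans directly manages Gopal Oliveira, Rafael Reyes. Under Gopal Oliveira: Tycho Singh (1). Rafael Reyes has no reports. So Caleb Evans's organization is 2 direct reports plus everyone under them: 2 + 1 = 3.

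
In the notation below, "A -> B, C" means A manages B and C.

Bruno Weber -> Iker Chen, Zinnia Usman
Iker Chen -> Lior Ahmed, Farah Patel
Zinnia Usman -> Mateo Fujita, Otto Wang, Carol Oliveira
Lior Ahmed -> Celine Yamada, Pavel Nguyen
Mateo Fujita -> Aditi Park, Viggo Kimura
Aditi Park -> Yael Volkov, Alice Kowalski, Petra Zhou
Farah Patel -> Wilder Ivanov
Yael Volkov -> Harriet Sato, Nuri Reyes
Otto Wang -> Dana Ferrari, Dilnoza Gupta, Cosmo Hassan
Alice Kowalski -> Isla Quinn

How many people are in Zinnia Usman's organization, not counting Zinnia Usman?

Zinnia Usman directly manages Mateo Fujita, Otto Wang, Carol Oliveira. Under Mateo Fujita: Viggo Kimura, Aditi Park, Petra Zhou, Alice Kowalski, Isla Quinn, Yael Volkov, Nuri Reyes, Harriet Sato (8). Under Otto Wang: Cosmo Hassan, Dilnoza Gupta, Dana Ferrari (3). Carol Oliveira has no reports. So Zinnia Usman's organization is 3 direct reports plus everyone under them: 9 + 4 + 1 = 14.

14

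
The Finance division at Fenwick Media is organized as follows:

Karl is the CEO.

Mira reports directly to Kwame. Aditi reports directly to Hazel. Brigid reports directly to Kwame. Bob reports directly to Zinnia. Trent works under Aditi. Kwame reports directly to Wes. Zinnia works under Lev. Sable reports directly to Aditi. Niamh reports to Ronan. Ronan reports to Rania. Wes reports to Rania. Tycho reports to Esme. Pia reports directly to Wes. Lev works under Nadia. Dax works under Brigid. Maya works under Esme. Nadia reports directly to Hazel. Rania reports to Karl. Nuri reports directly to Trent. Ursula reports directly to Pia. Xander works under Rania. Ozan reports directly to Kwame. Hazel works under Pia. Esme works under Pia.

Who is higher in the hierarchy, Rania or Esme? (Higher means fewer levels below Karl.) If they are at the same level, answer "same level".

Rania

Rania is 1 level below Karl; Esme is 4. Rania is higher.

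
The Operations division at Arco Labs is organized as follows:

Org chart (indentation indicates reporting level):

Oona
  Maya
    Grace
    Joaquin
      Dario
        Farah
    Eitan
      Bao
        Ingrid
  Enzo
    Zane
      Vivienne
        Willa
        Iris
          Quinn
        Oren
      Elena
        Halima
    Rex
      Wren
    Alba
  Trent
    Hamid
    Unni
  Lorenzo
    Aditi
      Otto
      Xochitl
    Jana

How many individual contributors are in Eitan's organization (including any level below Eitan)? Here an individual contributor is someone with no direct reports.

1

The only person in Eitan's organization with no one reporting to them is Ingrid. That is 1.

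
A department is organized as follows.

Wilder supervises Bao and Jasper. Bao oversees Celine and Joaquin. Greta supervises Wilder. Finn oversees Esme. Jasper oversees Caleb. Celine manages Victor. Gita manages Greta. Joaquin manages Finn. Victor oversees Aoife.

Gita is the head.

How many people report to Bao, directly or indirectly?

Bao directly manages Celine, Joaquin. Under Celine: Victor, Aoife (2). Under Joaquin: Finn, Esme (2). So Bao's organization is 2 direct reports plus everyone under them: 3 + 3 = 6.

6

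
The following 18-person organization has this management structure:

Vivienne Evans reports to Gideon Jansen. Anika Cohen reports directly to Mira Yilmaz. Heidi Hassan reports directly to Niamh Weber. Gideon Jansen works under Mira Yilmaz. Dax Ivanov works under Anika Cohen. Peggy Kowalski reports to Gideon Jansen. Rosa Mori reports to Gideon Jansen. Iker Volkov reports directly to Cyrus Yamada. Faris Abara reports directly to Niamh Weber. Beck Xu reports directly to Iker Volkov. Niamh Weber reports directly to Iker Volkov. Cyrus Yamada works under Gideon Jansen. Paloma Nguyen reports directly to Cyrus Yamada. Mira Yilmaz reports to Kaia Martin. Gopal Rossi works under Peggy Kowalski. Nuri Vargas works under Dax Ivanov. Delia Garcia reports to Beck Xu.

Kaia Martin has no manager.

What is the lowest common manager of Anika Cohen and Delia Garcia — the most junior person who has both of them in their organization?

Anika Cohen's chain of managers is Mira Yilmaz, Kaia Martin. Delia Garcia's chain of managers is Beck Xu, Iker Volkov, Cyrus Yamada, Gideon Jansen, Mira Yilmaz, Kaia Martin. The first manager that appears in both chains is Mira Yilmaz.

Mira Yilmaz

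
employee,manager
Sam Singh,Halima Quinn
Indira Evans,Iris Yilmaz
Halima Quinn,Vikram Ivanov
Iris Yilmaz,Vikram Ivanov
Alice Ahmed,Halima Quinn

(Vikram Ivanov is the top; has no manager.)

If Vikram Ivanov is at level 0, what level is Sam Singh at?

2

Chain from Sam Singh up to Vikram Ivanov: Sam Singh → Halima Quinn → Vikram Ivanov. That is 2 steps up, so Sam Singh is 2 levels below Vikram Ivanov.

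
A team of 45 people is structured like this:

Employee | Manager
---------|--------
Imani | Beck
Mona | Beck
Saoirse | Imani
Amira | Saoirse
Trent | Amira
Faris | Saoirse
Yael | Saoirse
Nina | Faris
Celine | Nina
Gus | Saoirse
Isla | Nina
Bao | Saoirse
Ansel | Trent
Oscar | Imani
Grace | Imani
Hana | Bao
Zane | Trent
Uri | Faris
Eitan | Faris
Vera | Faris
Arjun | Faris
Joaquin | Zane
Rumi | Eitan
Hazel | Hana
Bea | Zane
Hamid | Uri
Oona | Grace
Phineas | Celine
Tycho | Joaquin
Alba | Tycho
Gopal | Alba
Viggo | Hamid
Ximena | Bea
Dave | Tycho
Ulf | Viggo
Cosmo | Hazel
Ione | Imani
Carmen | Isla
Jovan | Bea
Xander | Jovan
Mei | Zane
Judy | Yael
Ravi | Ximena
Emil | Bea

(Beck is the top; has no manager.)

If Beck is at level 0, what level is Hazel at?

5

Chain from Hazel up to Beck: Hazel → Hana → Bao → Saoirse → Imani → Beck. That is 5 steps up, so Hazel is 5 levels below Beck.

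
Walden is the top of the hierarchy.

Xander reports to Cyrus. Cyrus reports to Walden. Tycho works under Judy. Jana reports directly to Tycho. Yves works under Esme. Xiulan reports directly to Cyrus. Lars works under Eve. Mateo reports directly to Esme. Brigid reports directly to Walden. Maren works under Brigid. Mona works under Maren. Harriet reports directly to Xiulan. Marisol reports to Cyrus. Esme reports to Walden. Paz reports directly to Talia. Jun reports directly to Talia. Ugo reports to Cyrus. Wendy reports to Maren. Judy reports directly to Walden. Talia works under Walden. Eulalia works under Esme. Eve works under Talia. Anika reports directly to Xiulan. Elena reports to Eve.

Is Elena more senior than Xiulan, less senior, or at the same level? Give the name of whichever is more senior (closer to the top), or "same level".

Xiulan

Elena is 3 levels below Walden; Xiulan is 2. Xiulan is higher.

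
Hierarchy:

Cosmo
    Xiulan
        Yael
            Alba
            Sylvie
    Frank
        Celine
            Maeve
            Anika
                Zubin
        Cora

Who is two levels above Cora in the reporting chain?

Cora reports to Frank, and Frank reports to Cosmo. So Cora's skip-level manager is Cosmo.

Cosmo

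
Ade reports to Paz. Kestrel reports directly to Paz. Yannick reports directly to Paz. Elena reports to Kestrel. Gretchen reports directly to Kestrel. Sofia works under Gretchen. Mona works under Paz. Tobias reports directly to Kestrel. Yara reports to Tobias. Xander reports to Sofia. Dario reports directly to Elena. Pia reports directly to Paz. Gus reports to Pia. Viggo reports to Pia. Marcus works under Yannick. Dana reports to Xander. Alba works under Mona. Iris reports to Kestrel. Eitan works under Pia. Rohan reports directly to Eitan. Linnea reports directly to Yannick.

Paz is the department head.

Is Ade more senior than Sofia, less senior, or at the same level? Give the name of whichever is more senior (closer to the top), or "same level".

Ade

Ade is 1 level below Paz; Sofia is 3. Ade is higher.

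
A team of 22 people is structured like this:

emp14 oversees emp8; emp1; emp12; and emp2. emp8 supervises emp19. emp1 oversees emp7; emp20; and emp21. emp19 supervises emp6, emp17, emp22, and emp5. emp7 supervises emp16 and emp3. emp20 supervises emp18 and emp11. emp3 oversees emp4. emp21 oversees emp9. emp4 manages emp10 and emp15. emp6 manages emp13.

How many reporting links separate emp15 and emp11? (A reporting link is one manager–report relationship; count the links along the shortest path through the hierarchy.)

emp15 is 4 levels below emp1, and emp11 is 2 levels below emp1 (their lowest common manager). The shortest path runs up from emp15 to emp1 and back down to emp11: 4 + 2 = 6 links.

6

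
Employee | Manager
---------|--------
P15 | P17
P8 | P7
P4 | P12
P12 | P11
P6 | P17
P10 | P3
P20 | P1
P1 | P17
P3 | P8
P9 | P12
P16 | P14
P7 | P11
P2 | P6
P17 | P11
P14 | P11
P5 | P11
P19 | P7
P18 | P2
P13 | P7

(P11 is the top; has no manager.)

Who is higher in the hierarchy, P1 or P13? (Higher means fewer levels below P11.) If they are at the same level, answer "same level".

Both P1 and P13 are 2 levels below P11.

same level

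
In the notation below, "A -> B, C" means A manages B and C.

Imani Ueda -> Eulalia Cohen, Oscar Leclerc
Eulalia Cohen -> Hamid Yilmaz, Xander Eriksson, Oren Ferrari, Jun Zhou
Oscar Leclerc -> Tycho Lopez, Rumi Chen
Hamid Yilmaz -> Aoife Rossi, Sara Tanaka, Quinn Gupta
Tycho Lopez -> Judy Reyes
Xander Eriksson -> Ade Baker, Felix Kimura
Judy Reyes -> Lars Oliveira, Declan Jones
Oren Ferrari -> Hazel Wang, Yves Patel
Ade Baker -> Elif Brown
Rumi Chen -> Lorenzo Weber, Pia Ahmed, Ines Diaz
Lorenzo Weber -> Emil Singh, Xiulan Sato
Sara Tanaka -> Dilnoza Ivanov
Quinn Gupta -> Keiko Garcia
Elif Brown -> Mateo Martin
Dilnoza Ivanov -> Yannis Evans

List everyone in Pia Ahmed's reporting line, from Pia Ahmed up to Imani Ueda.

Pia Ahmed -> Rumi Chen -> Oscar Leclerc -> Imani Ueda

Pia Ahmed reports to Rumi Chen. Rumi Chen reports to Oscar Leclerc. Oscar Leclerc reports to Imani Ueda. Imani Ueda is at the top.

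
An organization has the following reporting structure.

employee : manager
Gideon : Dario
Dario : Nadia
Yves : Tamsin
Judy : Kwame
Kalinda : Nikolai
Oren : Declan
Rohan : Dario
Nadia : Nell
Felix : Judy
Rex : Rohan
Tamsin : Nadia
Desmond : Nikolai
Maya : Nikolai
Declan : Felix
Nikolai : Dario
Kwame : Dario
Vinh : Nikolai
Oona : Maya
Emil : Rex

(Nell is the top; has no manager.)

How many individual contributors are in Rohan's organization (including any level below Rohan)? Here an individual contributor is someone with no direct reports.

1

The only person in Rohan's organization with no one reporting to them is Emil. That is 1.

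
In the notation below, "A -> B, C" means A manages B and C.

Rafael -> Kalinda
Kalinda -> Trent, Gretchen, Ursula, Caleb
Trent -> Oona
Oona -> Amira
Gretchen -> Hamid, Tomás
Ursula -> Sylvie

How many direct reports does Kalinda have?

Kalinda directly manages Trent, Gretchen, Ursula, Caleb. That is 4 direct reports.

4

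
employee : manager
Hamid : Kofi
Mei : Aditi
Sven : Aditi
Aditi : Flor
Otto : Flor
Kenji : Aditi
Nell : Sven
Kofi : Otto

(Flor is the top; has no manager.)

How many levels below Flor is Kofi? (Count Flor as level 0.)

Chain from Kofi up to Flor: Kofi → Otto → Flor. That is 2 steps up, so Kofi is 2 levels below Flor.

2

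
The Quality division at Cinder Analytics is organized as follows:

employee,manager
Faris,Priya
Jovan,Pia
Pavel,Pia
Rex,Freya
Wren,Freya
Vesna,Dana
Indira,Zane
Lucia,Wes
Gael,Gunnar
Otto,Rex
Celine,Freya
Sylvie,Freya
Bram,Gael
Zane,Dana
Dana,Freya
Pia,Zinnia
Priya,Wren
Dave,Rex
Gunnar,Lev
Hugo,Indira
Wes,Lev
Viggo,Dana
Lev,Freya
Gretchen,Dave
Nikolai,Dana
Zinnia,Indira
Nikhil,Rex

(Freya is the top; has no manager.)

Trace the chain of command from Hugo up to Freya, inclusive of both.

Hugo -> Indira -> Zane -> Dana -> Freya

Hugo reports to Indira. Indira reports to Zane. Zane reports to Dana. Dana reports to Freya. Freya is at the top.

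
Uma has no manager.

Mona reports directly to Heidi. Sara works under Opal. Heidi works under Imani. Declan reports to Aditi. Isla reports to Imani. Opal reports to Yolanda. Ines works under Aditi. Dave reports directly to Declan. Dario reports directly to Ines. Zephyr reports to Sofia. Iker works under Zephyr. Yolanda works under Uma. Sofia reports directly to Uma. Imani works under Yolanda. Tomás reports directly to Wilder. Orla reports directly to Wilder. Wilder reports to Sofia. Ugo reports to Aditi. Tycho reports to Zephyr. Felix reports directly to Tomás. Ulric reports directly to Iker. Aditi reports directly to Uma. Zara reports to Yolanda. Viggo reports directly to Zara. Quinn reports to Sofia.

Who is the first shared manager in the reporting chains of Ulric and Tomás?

Sofia

Ulric's chain of managers is Iker, Zephyr, Sofia, Uma. Tomás's chain of managers is Wilder, Sofia, Uma. The first manager that appears in both chains is Sofia.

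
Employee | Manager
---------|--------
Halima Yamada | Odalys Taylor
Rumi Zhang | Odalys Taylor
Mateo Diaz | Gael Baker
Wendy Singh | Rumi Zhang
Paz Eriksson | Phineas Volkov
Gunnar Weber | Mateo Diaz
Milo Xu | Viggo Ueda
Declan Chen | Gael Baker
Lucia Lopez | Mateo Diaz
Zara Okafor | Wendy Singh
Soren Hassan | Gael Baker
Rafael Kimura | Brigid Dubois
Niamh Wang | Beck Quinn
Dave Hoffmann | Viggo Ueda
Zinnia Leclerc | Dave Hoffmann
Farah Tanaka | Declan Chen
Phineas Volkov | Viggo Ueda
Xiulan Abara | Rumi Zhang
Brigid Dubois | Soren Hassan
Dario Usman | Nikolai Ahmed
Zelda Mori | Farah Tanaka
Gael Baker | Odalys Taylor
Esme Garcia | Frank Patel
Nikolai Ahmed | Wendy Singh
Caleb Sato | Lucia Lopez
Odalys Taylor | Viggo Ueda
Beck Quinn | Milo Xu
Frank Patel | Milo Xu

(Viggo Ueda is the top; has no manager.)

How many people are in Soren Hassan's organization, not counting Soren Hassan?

2

Soren Hassan directly manages Brigid Dubois. Under Brigid Dubois: Rafael Kimura (1). That's 2 in total.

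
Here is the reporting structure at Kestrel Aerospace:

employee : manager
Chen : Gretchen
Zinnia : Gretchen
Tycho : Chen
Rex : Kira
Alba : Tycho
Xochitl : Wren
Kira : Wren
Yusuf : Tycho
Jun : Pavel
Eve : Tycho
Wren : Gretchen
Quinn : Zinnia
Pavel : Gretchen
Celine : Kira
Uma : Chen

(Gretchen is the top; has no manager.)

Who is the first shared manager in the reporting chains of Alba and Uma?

Alba's chain of managers is Tycho, Chen, Gretchen. Uma's chain of managers is Chen, Gretchen. The first manager that appears in both chains is Chen.

Chen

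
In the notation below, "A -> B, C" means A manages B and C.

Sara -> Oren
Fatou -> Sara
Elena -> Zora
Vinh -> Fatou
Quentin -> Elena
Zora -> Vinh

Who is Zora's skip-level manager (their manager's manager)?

Quentin

Zora reports to Elena, and Elena reports to Quentin. So Zora's skip-level manager is Quentin.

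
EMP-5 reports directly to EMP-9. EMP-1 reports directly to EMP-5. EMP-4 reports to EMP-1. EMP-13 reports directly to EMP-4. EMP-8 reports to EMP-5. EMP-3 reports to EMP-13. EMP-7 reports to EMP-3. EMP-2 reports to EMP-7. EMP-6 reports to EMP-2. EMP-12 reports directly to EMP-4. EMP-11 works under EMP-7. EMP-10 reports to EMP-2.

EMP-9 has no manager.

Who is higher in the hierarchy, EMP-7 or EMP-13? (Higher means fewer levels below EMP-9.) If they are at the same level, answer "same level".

EMP-7 is 6 levels below EMP-9; EMP-13 is 4. EMP-13 is higher.

EMP-13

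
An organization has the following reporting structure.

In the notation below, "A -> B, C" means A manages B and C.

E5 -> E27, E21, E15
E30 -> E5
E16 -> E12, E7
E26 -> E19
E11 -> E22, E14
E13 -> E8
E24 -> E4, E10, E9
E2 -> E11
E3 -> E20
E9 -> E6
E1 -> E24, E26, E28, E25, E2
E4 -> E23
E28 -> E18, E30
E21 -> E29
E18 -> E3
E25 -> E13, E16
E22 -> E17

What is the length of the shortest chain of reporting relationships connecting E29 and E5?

2

E29 is in E5's organization: the chain from E29 up to E5 is E29 → E21 → E5, which is 2 links.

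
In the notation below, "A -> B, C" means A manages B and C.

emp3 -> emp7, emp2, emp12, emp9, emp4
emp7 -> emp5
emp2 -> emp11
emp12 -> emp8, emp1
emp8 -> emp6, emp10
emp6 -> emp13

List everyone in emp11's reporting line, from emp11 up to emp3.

emp11 reports to emp2. emp2 reports to emp3. emp3 is at the top.

emp11 -> emp2 -> emp3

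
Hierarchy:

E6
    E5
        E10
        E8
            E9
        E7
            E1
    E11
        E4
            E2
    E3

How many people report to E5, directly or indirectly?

E5 directly manages E10, E8, E7. E10 has no reports. Under E8: E9 (1). Under E7: E1 (1). So E5's organization is 3 direct reports plus everyone under them: 1 + 2 + 2 = 5.

5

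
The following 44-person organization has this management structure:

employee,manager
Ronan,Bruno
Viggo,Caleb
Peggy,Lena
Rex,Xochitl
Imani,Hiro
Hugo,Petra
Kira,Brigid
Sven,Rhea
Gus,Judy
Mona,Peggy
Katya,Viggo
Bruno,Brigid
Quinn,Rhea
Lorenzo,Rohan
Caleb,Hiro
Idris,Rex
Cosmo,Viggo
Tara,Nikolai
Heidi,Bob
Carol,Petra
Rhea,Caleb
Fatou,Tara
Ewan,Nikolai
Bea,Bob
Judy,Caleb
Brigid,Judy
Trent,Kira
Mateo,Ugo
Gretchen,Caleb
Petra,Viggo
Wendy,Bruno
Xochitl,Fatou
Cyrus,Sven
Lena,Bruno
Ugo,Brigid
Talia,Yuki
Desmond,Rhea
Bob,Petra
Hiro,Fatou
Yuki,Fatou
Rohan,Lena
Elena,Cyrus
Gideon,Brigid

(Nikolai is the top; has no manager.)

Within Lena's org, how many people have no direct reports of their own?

The people in Lena's organization with no one reporting to them are Mona, Lorenzo. That is 2.

2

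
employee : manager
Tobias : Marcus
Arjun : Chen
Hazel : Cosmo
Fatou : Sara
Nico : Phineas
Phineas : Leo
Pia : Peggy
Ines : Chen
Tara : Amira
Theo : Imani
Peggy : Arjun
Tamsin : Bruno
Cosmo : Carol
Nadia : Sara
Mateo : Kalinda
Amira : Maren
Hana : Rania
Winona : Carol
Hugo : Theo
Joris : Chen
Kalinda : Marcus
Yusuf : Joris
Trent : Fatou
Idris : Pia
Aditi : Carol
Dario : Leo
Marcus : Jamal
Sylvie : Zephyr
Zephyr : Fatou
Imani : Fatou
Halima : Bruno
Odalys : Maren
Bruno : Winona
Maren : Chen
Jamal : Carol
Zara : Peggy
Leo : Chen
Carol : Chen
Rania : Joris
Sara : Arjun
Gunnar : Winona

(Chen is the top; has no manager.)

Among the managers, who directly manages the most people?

Chen

Direct-report counts: Chen has 6; Leo has 2; Phineas has 1; Joris has 2; Rania has 1; Maren has 2; Amira has 1; Arjun has 2; Peggy has 2; Pia has 1; Sara has 2; Fatou has 3; Imani has 1; Theo has 1; Zephyr has 1; Carol has 4; Winona has 2; Bruno has 2; Jamal has 1; Marcus has 2; Kalinda has 1; Cosmo has 1. The largest is 6, held by Chen.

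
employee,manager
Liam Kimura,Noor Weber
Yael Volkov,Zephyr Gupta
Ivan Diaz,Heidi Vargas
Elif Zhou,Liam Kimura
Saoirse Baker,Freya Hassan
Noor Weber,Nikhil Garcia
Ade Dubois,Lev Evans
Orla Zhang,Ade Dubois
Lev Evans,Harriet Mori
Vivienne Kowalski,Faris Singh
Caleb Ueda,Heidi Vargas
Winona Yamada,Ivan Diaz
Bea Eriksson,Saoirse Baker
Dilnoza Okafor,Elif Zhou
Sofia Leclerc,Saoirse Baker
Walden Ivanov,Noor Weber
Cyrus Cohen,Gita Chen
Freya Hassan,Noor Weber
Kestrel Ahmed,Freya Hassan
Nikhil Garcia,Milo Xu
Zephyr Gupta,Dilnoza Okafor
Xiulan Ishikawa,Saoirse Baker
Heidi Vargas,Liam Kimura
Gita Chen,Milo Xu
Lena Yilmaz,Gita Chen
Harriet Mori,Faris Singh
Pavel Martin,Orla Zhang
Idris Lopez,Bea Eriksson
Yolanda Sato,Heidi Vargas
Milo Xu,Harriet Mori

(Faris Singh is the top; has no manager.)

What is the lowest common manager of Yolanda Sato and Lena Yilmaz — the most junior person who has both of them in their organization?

Yolanda Sato's chain of managers is Heidi Vargas, Liam Kimura, Noor Weber, Nikhil Garcia, Milo Xu, Harriet Mori, Faris Singh. Lena Yilmaz's chain of managers is Gita Chen, Milo Xu, Harriet Mori, Faris Singh. The first manager that appears in both chains is Milo Xu.

Milo Xu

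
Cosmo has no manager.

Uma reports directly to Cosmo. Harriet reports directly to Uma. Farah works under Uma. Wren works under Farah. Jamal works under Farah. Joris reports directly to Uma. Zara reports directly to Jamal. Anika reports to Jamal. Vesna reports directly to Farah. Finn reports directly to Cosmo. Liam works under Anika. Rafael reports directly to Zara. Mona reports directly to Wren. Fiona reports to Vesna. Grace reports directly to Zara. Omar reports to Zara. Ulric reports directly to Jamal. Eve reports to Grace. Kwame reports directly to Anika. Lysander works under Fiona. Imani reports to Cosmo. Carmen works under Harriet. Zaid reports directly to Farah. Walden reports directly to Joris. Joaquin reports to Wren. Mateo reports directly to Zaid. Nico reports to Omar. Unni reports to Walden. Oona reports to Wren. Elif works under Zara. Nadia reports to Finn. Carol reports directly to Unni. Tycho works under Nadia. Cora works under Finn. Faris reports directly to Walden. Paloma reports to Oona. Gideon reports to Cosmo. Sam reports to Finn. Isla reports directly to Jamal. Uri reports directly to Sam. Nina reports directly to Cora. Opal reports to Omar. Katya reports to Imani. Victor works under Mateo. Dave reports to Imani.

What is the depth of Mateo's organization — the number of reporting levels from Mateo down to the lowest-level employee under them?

The longest chain under Mateo runs Mateo → Victor, which is 1 level below Mateo.

1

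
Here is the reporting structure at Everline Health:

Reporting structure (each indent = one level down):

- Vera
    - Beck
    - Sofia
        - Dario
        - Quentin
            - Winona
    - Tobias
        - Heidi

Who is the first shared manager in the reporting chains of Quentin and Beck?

Vera

Quentin's chain of managers is Sofia, Vera. Beck's chain of managers is Vera. The first manager that appears in both chains is Vera.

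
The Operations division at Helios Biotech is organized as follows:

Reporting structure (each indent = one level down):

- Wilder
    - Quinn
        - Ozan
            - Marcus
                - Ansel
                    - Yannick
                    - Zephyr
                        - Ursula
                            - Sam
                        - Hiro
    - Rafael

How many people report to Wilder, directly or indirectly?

10

Wilder directly manages Quinn, Rafael. Under Quinn: Ozan, Marcus, Ansel, Zephyr, Hiro, Ursula, Sam, Yannick (8). Rafael has no reports. So Wilder's organization is 2 direct reports plus everyone under them: 9 + 1 = 10.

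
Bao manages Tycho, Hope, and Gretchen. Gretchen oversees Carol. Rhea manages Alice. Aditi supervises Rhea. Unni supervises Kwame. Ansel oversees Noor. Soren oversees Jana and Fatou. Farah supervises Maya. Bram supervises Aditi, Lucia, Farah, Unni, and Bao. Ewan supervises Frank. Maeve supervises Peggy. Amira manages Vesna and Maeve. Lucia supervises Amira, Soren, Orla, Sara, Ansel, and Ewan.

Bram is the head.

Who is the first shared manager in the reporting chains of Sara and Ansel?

Lucia

Sara's chain of managers is Lucia, Bram. Ansel's chain of managers is Lucia, Bram. The first manager that appears in both chains is Lucia.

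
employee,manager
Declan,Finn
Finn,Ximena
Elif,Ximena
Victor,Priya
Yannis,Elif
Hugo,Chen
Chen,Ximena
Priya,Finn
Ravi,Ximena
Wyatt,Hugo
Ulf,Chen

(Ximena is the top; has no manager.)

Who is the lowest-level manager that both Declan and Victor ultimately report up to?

Finn

Declan's chain of managers is Finn, Ximena. Victor's chain of managers is Priya, Finn, Ximena. The first manager that appears in both chains is Finn.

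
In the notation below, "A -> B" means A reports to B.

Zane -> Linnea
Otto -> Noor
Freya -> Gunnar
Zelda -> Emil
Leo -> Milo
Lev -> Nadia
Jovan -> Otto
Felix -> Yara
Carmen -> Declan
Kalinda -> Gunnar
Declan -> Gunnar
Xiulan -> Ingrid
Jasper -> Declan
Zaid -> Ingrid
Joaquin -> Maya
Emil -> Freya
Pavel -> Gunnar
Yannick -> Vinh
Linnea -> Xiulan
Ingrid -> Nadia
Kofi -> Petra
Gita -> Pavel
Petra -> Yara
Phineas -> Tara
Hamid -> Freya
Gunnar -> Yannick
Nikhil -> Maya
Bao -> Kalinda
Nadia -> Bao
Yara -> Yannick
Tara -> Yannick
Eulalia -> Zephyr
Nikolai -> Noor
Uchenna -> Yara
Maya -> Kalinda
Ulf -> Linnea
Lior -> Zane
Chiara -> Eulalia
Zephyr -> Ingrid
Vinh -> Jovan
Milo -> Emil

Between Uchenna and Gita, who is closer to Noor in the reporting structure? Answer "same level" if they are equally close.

Uchenna is 6 levels below Noor; Gita is 7. Uchenna is higher.

Uchenna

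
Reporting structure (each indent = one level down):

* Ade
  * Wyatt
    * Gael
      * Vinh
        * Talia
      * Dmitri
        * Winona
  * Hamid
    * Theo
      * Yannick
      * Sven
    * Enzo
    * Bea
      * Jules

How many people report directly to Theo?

2

Theo directly manages Yannick, Sven. That is 2 direct reports.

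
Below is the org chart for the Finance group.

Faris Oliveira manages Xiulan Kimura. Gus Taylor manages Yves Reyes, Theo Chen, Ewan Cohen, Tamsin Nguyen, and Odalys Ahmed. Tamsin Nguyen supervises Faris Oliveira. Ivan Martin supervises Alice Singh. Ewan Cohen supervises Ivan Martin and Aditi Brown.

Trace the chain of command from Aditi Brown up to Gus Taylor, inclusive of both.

Aditi Brown -> Ewan Cohen -> Gus Taylor

Aditi Brown reports to Ewan Cohen. Ewan Cohen reports to Gus Taylor. Gus Taylor is at the top.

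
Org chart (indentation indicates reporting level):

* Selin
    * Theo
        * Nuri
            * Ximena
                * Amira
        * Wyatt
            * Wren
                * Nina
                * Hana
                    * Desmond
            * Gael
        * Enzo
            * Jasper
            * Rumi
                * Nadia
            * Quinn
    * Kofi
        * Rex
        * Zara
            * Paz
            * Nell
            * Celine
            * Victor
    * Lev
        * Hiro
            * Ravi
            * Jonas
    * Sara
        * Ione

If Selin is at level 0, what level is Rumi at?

3

Chain from Rumi up to Selin: Rumi → Enzo → Theo → Selin. That is 3 steps up, so Rumi is 3 levels below Selin.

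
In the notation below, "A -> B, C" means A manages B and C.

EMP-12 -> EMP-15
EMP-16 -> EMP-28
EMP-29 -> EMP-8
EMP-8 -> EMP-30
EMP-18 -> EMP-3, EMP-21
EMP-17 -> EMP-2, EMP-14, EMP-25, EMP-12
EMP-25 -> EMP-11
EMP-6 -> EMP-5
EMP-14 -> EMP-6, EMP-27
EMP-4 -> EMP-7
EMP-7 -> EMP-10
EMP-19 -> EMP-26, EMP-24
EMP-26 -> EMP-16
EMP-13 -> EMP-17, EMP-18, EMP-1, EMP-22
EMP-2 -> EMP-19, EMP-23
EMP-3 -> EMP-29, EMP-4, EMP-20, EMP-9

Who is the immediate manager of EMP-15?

EMP-12

EMP-15 reports directly to EMP-12.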